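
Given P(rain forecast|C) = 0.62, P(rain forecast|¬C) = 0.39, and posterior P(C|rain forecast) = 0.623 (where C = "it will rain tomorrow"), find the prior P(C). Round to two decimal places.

P(C) = 0.51

In odds form, posterior odds = prior odds × likelihood ratio, so prior odds = posterior odds ÷ LR.
Posterior odds = 0.623/(1−0.623) = 1.6525. LR = 0.62/0.39 = 1.5897.
Prior odds = 1.6525/1.5897 = 1.0395, so P(C) = 1.0395/(1+1.0395) ≈ 0.51.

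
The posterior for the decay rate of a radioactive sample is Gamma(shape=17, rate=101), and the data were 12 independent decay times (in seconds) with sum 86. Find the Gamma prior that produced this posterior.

Gamma(shape=5, rate=15)

Gamma–exponential conjugacy: posterior shape = α + n, posterior rate = β + Σtᵢ.
So α = 17 − 12 = 5 and β = 101 − 86 = 15.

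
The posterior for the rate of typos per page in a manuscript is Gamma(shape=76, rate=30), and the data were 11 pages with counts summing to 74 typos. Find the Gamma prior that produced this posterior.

A Gamma(α, β) prior (rate parametrization) on a Poisson rate with n observations summing to S gives posterior Gamma(α+S, β+n).
So α = 76 − 74 = 2 and β = 30 − 11 = 19.

Gamma(shape=2, rate=19)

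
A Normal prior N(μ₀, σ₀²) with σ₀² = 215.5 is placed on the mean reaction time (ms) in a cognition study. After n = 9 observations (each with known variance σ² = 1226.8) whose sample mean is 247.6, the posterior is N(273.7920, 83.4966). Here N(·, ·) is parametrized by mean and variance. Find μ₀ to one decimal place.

μ₀ = 315.2

With known observation variance, the Normal–Normal posterior has precision τ_n = τ₀ + n/σ² and mean μ_n = (τ₀μ₀ + (n/σ²)x̄)/τ_n.
Here τ₀ = 1/215.5 = 0.004640 and τ_data = 9/1226.8 = 0.007336, so τ_n = 0.011976.
Rearranging for μ₀: μ₀ = (μ_n·τ_n − τ_data·x̄)/τ₀ = (273.7920·0.011976 − 0.007336·247.6) / 0.004640 = 1.462539/0.004640 ≈ 315.2.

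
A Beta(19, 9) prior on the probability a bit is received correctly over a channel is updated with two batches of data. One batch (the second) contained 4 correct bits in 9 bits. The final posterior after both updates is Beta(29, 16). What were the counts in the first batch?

6 correct bits and 2 errors

Sequential conjugate updates are equivalent to a single update on the pooled data, so total successes = posterior α − prior α and total failures = posterior β − prior β.
Total across both batches: 29−19=10 correct bits, 16−9=7 errors.
Subtract the second batch: 10−4=6 correct bits and 7−5=2 errors.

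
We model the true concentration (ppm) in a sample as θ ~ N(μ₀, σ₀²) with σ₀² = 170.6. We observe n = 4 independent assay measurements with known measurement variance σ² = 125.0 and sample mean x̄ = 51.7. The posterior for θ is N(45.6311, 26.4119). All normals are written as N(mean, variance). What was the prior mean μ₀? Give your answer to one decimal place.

μ₀ = 12.5

The posterior mean is a precision-weighted average: μ_n = (τ₀μ₀ + τ_data·x̄)/(τ₀+τ_data), with τ₀=1/σ₀² and τ_data=n/σ².
Here τ₀ = 1/170.6 = 0.005862 and τ_data = 4/125.0 = 0.032000, so τ_n = 0.037862.
Rearranging for μ₀: μ₀ = (μ_n·τ_n − τ_data·x̄)/τ₀ = (45.6311·0.037862 − 0.032000·51.7) / 0.005862 = 0.073285/0.005862 ≈ 12.5.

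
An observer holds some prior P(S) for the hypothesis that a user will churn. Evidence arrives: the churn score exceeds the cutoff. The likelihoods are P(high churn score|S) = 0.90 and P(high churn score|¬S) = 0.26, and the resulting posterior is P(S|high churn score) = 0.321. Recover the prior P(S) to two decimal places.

Bayes' rule in odds form gives O(S|E) = O(S)·[P(E|S)/P(E|¬S)], hence O(S) = O(S|E)/LR.
Posterior odds = 0.321/(1−0.321) = 0.4728. LR = 0.90/0.26 = 3.4615.
Prior odds = 0.4728/3.4615 = 0.1366, so P(S) = 0.1366/(1+0.1366) ≈ 0.12.

P(S) = 0.12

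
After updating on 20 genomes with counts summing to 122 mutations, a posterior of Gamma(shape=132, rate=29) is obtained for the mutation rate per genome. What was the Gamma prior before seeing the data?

Gamma–Poisson conjugacy: posterior shape = α + Σxᵢ, posterior rate = β + n.
So α = 132 − 122 = 10 and β = 29 − 20 = 9.

Gamma(shape=10, rate=9)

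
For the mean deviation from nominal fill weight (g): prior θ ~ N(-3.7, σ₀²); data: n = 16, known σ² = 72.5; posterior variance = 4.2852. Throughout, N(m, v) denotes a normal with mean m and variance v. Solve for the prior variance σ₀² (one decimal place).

σ₀² = 78.9

For the Normal–Normal model with known σ², precisions add: τ_n = τ₀ + n/σ².
So 1/σ₀² = 1/4.2852 − 16/72.5 = 0.233361 − 0.220690 = 0.012671.
Hence σ₀² = 1/0.012671 ≈ 78.9.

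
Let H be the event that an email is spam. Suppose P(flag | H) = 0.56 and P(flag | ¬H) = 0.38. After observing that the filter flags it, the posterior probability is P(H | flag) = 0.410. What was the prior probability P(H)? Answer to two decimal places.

Bayes' rule in odds form gives O(H|E) = O(H)·[P(E|H)/P(E|¬H)], hence O(H) = O(H|E)/LR.
Posterior odds = 0.410/(1−0.410) = 0.6949. LR = 0.56/0.38 = 1.4737.
Prior odds = 0.6949/1.4737 = 0.4715, so P(H) = 0.4715/(1+0.4715) ≈ 0.32.

P(H) = 0.32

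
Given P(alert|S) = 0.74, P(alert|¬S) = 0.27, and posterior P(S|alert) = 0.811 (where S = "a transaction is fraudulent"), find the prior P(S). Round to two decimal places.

In odds form, posterior odds = prior odds × likelihood ratio, so prior odds = posterior odds ÷ LR.
Posterior odds = 0.811/(1−0.811) = 4.2910. LR = 0.74/0.27 = 2.7407.
Prior odds = 4.2910/2.7407 = 1.5657, so P(S) = 1.5657/(1+1.5657) ≈ 0.61.

P(S) = 0.61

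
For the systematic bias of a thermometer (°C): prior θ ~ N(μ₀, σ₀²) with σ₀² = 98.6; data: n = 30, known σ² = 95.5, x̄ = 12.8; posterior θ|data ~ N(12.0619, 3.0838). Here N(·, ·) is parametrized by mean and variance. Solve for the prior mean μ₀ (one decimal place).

With known observation variance, the Normal–Normal posterior has precision τ_n = τ₀ + n/σ² and mean μ_n = (τ₀μ₀ + (n/σ²)x̄)/τ_n.
Here τ₀ = 1/98.6 = 0.010142 and τ_data = 30/95.5 = 0.314136, so τ_n = 0.324278.
Rearranging for μ₀: μ₀ = (μ_n·τ_n − τ_data·x̄)/τ₀ = (12.0619·0.324278 − 0.314136·12.8) / 0.010142 = -0.109532/0.010142 ≈ -10.8.

μ₀ = -10.8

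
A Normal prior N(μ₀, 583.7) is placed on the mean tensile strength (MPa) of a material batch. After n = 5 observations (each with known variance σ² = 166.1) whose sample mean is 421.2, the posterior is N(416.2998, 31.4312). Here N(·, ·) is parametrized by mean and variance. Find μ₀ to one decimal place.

The posterior mean is a precision-weighted average: μ_n = (τ₀μ₀ + τ_data·x̄)/(τ₀+τ_data), with τ₀=1/σ₀² and τ_data=n/σ².
Here τ₀ = 1/583.7 = 0.001713 and τ_data = 5/166.1 = 0.030102, so τ_n = 0.031815.
Rearranging for μ₀: μ₀ = (μ_n·τ_n − τ_data·x̄)/τ₀ = (416.2998·0.031815 − 0.030102·421.2) / 0.001713 = 0.565616/0.001713 ≈ 330.2.

μ₀ = 330.2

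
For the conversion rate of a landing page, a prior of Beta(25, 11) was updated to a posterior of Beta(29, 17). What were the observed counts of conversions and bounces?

4 conversions and 6 bounces

Beta is conjugate to the binomial likelihood: posterior = Beta(α+s, β+f).
So s = 29 − 25 = 4 and f = 17 − 11 = 6.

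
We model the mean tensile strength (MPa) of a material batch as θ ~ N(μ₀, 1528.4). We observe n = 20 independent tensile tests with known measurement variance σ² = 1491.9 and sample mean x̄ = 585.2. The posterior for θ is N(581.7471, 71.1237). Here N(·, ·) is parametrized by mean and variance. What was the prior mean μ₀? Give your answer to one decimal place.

The posterior mean is a precision-weighted average: μ_n = (τ₀μ₀ + τ_data·x̄)/(τ₀+τ_data), with τ₀=1/σ₀² and τ_data=n/σ².
Here τ₀ = 1/1528.4 = 0.000654 and τ_data = 20/1491.9 = 0.013406, so τ_n = 0.014060.
Rearranging for μ₀: μ₀ = (μ_n·τ_n − τ_data·x̄)/τ₀ = (581.7471·0.014060 − 0.013406·585.2) / 0.000654 = 0.334173/0.000654 ≈ 511.0.

μ₀ = 511.0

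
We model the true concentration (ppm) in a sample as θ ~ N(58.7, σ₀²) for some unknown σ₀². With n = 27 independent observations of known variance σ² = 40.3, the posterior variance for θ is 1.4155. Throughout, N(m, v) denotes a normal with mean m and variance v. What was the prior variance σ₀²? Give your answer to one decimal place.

Posterior precision equals prior precision plus data precision: 1/σ_n² = 1/σ₀² + n/σ².
So 1/σ₀² = 1/1.4155 − 27/40.3 = 0.706464 − 0.669975 = 0.036489.
Hence σ₀² = 1/0.036489 ≈ 27.4.

σ₀² = 27.4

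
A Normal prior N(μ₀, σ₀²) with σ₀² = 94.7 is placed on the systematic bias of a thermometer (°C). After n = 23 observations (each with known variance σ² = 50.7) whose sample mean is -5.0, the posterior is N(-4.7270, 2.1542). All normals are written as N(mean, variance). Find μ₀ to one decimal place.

μ₀ = 7.0

With known observation variance, the Normal–Normal posterior has precision τ_n = τ₀ + n/σ² and mean μ_n = (τ₀μ₀ + (n/σ²)x̄)/τ_n.
Here τ₀ = 1/94.7 = 0.010560 and τ_data = 23/50.7 = 0.453649, so τ_n = 0.464209.
Rearranging for μ₀: μ₀ = (μ_n·τ_n − τ_data·x̄)/τ₀ = (-4.7270·0.464209 − 0.453649·-5.0) / 0.010560 = 0.073929/0.010560 ≈ 7.0.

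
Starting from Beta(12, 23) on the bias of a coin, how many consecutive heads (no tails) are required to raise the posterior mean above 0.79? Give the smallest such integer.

k = 75

After k heads and 0 tails the posterior is Beta(12+k, 23), with mean (12+k)/(12+23+k).
Set (12+k)/(35+k) > 0.79 and solve: k > (0.79·35 − 12)/(1 − 0.79) = 74.524.
The smallest integer exceeding 74.524 is 75, and checking k=75: (87)/(110) = 0.7909 > 0.79.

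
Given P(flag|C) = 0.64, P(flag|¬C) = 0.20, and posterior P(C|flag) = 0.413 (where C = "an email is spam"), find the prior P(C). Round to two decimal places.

P(C) = 0.18

In odds form, posterior odds = prior odds × likelihood ratio, so prior odds = posterior odds ÷ LR.
Posterior odds = 0.413/(1−0.413) = 0.7036. LR = 0.64/0.20 = 3.2000.
Prior odds = 0.7036/3.2000 = 0.2199, so P(C) = 0.2199/(1+0.2199) ≈ 0.18.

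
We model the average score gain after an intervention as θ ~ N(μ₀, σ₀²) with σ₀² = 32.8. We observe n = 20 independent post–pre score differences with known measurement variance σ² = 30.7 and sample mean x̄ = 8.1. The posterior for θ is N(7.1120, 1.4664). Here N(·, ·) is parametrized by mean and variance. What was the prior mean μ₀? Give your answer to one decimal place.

The posterior mean is a precision-weighted average: μ_n = (τ₀μ₀ + τ_data·x̄)/(τ₀+τ_data), with τ₀=1/σ₀² and τ_data=n/σ².
Here τ₀ = 1/32.8 = 0.030488 and τ_data = 20/30.7 = 0.651466, so τ_n = 0.681954.
Rearranging for μ₀: μ₀ = (μ_n·τ_n − τ_data·x̄)/τ₀ = (7.1120·0.681954 − 0.651466·8.1) / 0.030488 = -0.426818/0.030488 ≈ -14.0.

μ₀ = -14.0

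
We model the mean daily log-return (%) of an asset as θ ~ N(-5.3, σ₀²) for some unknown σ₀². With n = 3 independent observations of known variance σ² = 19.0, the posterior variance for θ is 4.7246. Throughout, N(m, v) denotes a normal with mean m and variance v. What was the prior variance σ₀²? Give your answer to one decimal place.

σ₀² = 18.6

Posterior precision equals prior precision plus data precision: 1/σ_n² = 1/σ₀² + n/σ².
So 1/σ₀² = 1/4.7246 − 3/19.0 = 0.211658 − 0.157895 = 0.053763.
Hence σ₀² = 1/0.053763 ≈ 18.6.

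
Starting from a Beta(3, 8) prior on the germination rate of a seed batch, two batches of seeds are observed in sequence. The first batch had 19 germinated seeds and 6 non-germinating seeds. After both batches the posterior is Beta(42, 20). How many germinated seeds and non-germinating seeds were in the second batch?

Because Beta–binomial updating is additive in the counts, the combined data contributed (α_post−α_prior, β_post−β_prior) successes and failures.
Total across both batches: 42−3=39 germinated seeds, 20−8=12 non-germinating seeds.
Subtract the first batch: 39−19=20 germinated seeds and 12−6=6 non-germinating seeds.

20 germinated seeds and 6 non-germinating seeds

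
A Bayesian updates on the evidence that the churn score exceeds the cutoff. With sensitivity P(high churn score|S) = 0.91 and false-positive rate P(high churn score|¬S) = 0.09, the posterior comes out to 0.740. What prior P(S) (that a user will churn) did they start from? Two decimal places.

In odds form, posterior odds = prior odds × likelihood ratio, so prior odds = posterior odds ÷ LR.
Posterior odds = 0.740/(1−0.740) = 2.8462. LR = 0.91/0.09 = 10.1111.
Prior odds = 2.8462/10.1111 = 0.2815, so P(S) = 0.2815/(1+0.2815) ≈ 0.22.

P(S) = 0.22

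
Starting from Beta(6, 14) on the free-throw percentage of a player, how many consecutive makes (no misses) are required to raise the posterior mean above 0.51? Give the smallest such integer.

After k makes and 0 misses the posterior is Beta(6+k, 14), with mean (6+k)/(6+14+k).
Set (6+k)/(20+k) > 0.51 and solve: k > (0.51·20 − 6)/(1 − 0.51) = 8.571.
The smallest integer exceeding 8.571 is 9.

k = 9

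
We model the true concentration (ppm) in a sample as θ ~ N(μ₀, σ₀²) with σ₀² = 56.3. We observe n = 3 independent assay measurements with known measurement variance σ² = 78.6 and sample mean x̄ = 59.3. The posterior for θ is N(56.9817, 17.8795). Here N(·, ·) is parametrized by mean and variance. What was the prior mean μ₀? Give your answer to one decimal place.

With known observation variance, the Normal–Normal posterior has precision τ_n = τ₀ + n/σ² and mean μ_n = (τ₀μ₀ + (n/σ²)x̄)/τ_n.
Here τ₀ = 1/56.3 = 0.017762 and τ_data = 3/78.6 = 0.038168, so τ_n = 0.055930.
Rearranging for μ₀: μ₀ = (μ_n·τ_n − τ_data·x̄)/τ₀ = (56.9817·0.055930 − 0.038168·59.3) / 0.017762 = 0.923624/0.017762 ≈ 52.0.

μ₀ = 52.0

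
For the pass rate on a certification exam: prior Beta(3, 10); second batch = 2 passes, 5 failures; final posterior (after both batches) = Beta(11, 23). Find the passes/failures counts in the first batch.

6 passes and 8 failures

Because Beta–binomial updating is additive in the counts, the combined data contributed (α_post−α_prior, β_post−β_prior) successes and failures.
Total across both batches: 11−3=8 passes, 23−10=13 failures.
Subtract the second batch: 8−2=6 passes and 13−5=8 failures.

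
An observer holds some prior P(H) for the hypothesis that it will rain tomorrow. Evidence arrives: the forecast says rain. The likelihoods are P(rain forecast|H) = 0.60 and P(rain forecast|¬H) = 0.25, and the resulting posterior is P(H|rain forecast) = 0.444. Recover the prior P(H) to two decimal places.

In odds form, posterior odds = prior odds × likelihood ratio, so prior odds = posterior odds ÷ LR.
Posterior odds = 0.444/(1−0.444) = 0.7986. LR = 0.60/0.25 = 2.4000.
Prior odds = 0.7986/2.4000 = 0.3327, so P(H) = 0.3327/(1+0.3327) ≈ 0.25.

P(H) = 0.25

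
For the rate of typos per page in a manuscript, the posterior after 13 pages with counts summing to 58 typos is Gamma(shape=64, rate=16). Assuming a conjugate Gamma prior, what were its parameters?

Gamma(shape=6, rate=3)

A Gamma(α, β) prior (rate parametrization) on a Poisson rate with n observations summing to S gives posterior Gamma(α+S, β+n).
So α = 64 − 58 = 6 and β = 16 − 13 = 3.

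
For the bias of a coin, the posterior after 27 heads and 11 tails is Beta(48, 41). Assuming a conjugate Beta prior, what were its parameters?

Beta(21, 30)

Under Beta–binomial conjugacy the posterior parameters are (a+s, b+f).
So a = 48 − 27 = 21 and b = 41 − 11 = 30.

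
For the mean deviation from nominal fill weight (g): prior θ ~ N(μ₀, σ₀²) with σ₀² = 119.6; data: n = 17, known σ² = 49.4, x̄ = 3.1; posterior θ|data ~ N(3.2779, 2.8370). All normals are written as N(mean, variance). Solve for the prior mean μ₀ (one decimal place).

μ₀ = 10.6

The posterior mean is a precision-weighted average: μ_n = (τ₀μ₀ + τ_data·x̄)/(τ₀+τ_data), with τ₀=1/σ₀² and τ_data=n/σ².
Here τ₀ = 1/119.6 = 0.008361 and τ_data = 17/49.4 = 0.344130, so τ_n = 0.352491.
Rearranging for μ₀: μ₀ = (μ_n·τ_n − τ_data·x̄)/τ₀ = (3.2779·0.352491 − 0.344130·3.1) / 0.008361 = 0.088627/0.008361 ≈ 10.6.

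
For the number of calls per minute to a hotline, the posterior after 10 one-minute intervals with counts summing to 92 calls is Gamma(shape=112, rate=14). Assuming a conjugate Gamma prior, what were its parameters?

Gamma(shape=20, rate=4)

A Gamma(α, β) prior (rate parametrization) on a Poisson rate with n observations summing to S gives posterior Gamma(α+S, β+n).
So α = 112 − 92 = 20 and β = 14 − 10 = 4.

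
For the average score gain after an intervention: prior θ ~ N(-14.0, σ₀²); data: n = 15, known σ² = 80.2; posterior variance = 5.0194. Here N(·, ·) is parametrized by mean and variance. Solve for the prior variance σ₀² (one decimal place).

For the Normal–Normal model with known σ², precisions add: τ_n = τ₀ + n/σ².
So 1/σ₀² = 1/5.0194 − 15/80.2 = 0.199227 − 0.187032 = 0.012195.
Hence σ₀² = 1/0.012195 ≈ 82.0.

σ₀² = 82.0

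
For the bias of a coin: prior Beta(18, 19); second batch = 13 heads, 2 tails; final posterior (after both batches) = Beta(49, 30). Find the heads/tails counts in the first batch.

Sequential conjugate updates are equivalent to a single update on the pooled data, so total successes = posterior α − prior α and total failures = posterior β − prior β.
Total across both batches: 49−18=31 heads, 30−19=11 tails.
Subtract the second batch: 31−13=18 heads and 11−2=9 tails.

18 heads and 9 tails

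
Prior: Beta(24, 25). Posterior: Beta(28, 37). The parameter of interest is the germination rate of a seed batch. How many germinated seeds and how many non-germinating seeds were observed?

4 germinated seeds and 12 non-germinating seeds

A Beta(a, b) prior with s successes and f failures in binomial data gives a Beta(a+s, b+f) posterior.
So s = 28 − 24 = 4 and f = 37 − 25 = 12.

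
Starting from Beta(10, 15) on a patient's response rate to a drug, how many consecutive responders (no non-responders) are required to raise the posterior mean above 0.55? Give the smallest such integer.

After k responders and 0 non-responders the posterior is Beta(10+k, 15), with mean (10+k)/(10+15+k).
Set (10+k)/(25+k) > 0.55 and solve: k > (0.55·25 − 10)/(1 − 0.55) = 8.333.
The smallest integer exceeding 8.333 is 9.

k = 9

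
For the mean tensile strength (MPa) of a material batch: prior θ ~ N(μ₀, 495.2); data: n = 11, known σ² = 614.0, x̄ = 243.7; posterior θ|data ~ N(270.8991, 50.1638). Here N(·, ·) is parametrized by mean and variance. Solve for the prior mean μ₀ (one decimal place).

With known observation variance, the Normal–Normal posterior has precision τ_n = τ₀ + n/σ² and mean μ_n = (τ₀μ₀ + (n/σ²)x̄)/τ_n.
Here τ₀ = 1/495.2 = 0.002019 and τ_data = 11/614.0 = 0.017915, so τ_n = 0.019934.
Rearranging for μ₀: μ₀ = (μ_n·τ_n − τ_data·x̄)/τ₀ = (270.8991·0.019934 − 0.017915·243.7) / 0.002019 = 1.034217/0.002019 ≈ 512.2.

μ₀ = 512.2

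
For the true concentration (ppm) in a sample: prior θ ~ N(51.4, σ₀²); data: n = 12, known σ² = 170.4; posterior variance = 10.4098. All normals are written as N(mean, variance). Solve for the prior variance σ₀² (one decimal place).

σ₀² = 39.0

For the Normal–Normal model with known σ², precisions add: τ_n = τ₀ + n/σ².
So 1/σ₀² = 1/10.4098 − 12/170.4 = 0.096063 − 0.070423 = 0.025640.
Hence σ₀² = 1/0.025640 ≈ 39.0.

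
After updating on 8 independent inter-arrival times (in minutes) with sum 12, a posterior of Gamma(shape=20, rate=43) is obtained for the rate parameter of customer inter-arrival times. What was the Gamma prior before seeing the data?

Gamma(shape=12, rate=31)

Gamma–exponential conjugacy: posterior shape = α + n, posterior rate = β + Σtᵢ.
So α = 20 − 8 = 12 and β = 43 − 12 = 31.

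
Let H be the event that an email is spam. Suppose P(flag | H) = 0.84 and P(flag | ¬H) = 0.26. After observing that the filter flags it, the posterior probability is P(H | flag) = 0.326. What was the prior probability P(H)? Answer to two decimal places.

P(H) = 0.13

In odds form, posterior odds = prior odds × likelihood ratio, so prior odds = posterior odds ÷ LR.
Posterior odds = 0.326/(1−0.326) = 0.4837. LR = 0.84/0.26 = 3.2308.
Prior odds = 0.4837/3.2308 = 0.1497, so P(H) = 0.1497/(1+0.1497) ≈ 0.13.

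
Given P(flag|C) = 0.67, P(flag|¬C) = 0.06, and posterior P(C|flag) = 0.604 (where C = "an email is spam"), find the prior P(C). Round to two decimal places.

Bayes' rule in odds form gives O(C|E) = O(C)·[P(E|C)/P(E|¬C)], hence O(C) = O(C|E)/LR.
Posterior odds = 0.604/(1−0.604) = 1.5253. LR = 0.67/0.06 = 11.1667.
Prior odds = 1.5253/11.1667 = 0.1366, so P(C) = 0.1366/(1+0.1366) ≈ 0.12.

P(C) = 0.12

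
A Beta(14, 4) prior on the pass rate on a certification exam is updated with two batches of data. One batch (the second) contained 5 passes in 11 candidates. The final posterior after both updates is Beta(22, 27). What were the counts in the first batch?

Because Beta–binomial updating is additive in the counts, the combined data contributed (α_post−α_prior, β_post−β_prior) successes and failures.
Total across both batches: 22−14=8 passes, 27−4=23 failures.
Subtract the second batch: 8−5=3 passes and 23−6=17 failures.

3 passes and 17 failures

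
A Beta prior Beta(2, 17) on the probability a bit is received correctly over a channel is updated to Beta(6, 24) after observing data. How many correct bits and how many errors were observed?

Beta is conjugate to the binomial likelihood: posterior = Beta(a+s, b+f).
Match parameters: s=6−2=4, f=24−17=7.

4 correct bits and 7 errors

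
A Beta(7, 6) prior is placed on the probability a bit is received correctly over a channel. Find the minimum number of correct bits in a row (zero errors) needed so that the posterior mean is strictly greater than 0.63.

k = 4

After k correct bits and 0 errors the posterior is Beta(7+k, 6), with mean (7+k)/(7+6+k).
Set (7+k)/(13+k) > 0.63 and solve: k > (0.63·13 − 7)/(1 − 0.63) = 3.216.
The smallest integer exceeding 3.216 is 4.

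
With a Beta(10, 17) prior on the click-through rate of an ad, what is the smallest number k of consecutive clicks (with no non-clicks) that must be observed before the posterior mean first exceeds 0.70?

After k clicks and 0 non-clicks the posterior is Beta(10+k, 17), with mean (10+k)/(10+17+k).
Set (10+k)/(27+k) > 0.70 and solve: k > (0.70·27 − 10)/(1 − 0.70) = 29.667.
The smallest integer exceeding 29.667 is 30.

k = 30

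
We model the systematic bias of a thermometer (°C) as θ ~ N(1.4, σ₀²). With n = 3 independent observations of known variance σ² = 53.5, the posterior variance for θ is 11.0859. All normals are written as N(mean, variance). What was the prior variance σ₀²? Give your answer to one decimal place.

σ₀² = 29.3

For the Normal–Normal model with known σ², precisions add: τ_n = τ₀ + n/σ².
So 1/σ₀² = 1/11.0859 − 3/53.5 = 0.090205 − 0.056075 = 0.034130.
Hence σ₀² = 1/0.034130 ≈ 29.3.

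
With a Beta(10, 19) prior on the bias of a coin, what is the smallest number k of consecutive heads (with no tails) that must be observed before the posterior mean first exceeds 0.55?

After k heads and 0 tails the posterior is Beta(10+k, 19), with mean (10+k)/(10+19+k).
Set (10+k)/(29+k) > 0.55 and solve: k > (0.55·29 − 10)/(1 − 0.55) = 13.222.
The smallest integer exceeding 13.222 is 14, and checking k=14: (24)/(43) = 0.5581 > 0.55.

k = 14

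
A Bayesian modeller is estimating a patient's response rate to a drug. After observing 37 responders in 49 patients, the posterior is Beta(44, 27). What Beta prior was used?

Beta(7, 15)

Under Beta–binomial conjugacy the posterior parameters are (a+s, b+f).
Subtract the data counts: 44−37=7, 27−12=15.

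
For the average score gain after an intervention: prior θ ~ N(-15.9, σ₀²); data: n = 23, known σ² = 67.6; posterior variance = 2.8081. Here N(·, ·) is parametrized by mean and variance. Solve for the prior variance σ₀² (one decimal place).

σ₀² = 63.0

For the Normal–Normal model with known σ², precisions add: τ_n = τ₀ + n/σ².
So 1/σ₀² = 1/2.8081 − 23/67.6 = 0.356113 − 0.340237 = 0.015876.
Hence σ₀² = 1/0.015876 ≈ 63.0.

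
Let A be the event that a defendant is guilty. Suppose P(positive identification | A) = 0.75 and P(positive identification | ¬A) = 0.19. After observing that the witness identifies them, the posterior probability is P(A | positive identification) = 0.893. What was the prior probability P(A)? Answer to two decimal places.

Bayes' rule in odds form gives O(A|E) = O(A)·[P(E|A)/P(E|¬A)], hence O(A) = O(A|E)/LR.
Posterior odds = 0.893/(1−0.893) = 8.3458. LR = 0.75/0.19 = 3.9474.
Prior odds = 8.3458/3.9474 = 2.1143, so P(A) = 2.1143/(1+2.1143) ≈ 0.68.

P(A) = 0.68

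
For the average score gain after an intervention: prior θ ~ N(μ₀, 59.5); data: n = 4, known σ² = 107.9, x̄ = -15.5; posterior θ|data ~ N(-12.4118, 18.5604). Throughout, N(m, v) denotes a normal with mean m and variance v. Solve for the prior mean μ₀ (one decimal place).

With known observation variance, the Normal–Normal posterior has precision τ_n = τ₀ + n/σ² and mean μ_n = (τ₀μ₀ + (n/σ²)x̄)/τ_n.
Here τ₀ = 1/59.5 = 0.016807 and τ_data = 4/107.9 = 0.037071, so τ_n = 0.053878.
Rearranging for μ₀: μ₀ = (μ_n·τ_n − τ_data·x̄)/τ₀ = (-12.4118·0.053878 − 0.037071·-15.5) / 0.016807 = -0.094122/0.016807 ≈ -5.6.

μ₀ = -5.6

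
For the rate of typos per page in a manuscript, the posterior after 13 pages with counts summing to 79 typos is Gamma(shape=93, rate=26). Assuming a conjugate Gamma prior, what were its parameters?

A Gamma(α, β) prior (rate parametrization) on a Poisson rate with n observations summing to S gives posterior Gamma(α+S, β+n).
So α = 93 − 79 = 14 and β = 26 − 13 = 13.

Gamma(shape=14, rate=13)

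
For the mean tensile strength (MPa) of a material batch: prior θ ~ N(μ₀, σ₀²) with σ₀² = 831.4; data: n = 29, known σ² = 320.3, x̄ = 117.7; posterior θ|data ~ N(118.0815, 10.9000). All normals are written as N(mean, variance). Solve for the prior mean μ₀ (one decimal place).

With known observation variance, the Normal–Normal posterior has precision τ_n = τ₀ + n/σ² and mean μ_n = (τ₀μ₀ + (n/σ²)x̄)/τ_n.
Here τ₀ = 1/831.4 = 0.001203 and τ_data = 29/320.3 = 0.090540, so τ_n = 0.091743.
Rearranging for μ₀: μ₀ = (μ_n·τ_n − τ_data·x̄)/τ₀ = (118.0815·0.091743 − 0.090540·117.7) / 0.001203 = 0.176593/0.001203 ≈ 146.8.

μ₀ = 146.8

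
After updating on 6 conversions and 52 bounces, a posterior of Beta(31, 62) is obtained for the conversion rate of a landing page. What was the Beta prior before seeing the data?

Beta(25, 10)

Beta is conjugate to the binomial likelihood: posterior = Beta(a+s, b+f).
Subtract the data counts: 31−6=25, 62−52=10.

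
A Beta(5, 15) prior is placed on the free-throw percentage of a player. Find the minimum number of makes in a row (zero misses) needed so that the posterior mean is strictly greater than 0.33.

k = 3

After k makes and 0 misses the posterior is Beta(5+k, 15), with mean (5+k)/(5+15+k).
Set (5+k)/(20+k) > 0.33 and solve: k > (0.33·20 − 5)/(1 − 0.33) = 2.388.
The smallest integer exceeding 2.388 is 3.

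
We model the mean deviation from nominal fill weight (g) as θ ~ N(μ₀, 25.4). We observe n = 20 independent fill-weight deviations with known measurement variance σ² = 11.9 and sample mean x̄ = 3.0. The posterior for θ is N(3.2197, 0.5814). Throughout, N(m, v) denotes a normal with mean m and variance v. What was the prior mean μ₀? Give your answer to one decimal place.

μ₀ = 12.6

With known observation variance, the Normal–Normal posterior has precision τ_n = τ₀ + n/σ² and mean μ_n = (τ₀μ₀ + (n/σ²)x̄)/τ_n.
Here τ₀ = 1/25.4 = 0.039370 and τ_data = 20/11.9 = 1.680672, so τ_n = 1.720042.
Rearranging for μ₀: μ₀ = (μ_n·τ_n − τ_data·x̄)/τ₀ = (3.2197·1.720042 − 1.680672·3.0) / 0.039370 = 0.496003/0.039370 ≈ 12.6.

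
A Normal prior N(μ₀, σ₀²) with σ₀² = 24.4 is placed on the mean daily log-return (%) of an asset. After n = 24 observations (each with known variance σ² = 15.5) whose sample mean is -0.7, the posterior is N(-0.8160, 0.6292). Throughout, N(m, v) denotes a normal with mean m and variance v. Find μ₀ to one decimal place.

The posterior mean is a precision-weighted average: μ_n = (τ₀μ₀ + τ_data·x̄)/(τ₀+τ_data), with τ₀=1/σ₀² and τ_data=n/σ².
Here τ₀ = 1/24.4 = 0.040984 and τ_data = 24/15.5 = 1.548387, so τ_n = 1.589371.
Rearranging for μ₀: μ₀ = (μ_n·τ_n − τ_data·x̄)/τ₀ = (-0.8160·1.589371 − 1.548387·-0.7) / 0.040984 = -0.213056/0.040984 ≈ -5.2.

μ₀ = -5.2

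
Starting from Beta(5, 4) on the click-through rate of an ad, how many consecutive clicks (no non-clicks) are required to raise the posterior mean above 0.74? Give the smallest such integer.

After k clicks and 0 non-clicks the posterior is Beta(5+k, 4), with mean (5+k)/(5+4+k).
Set (5+k)/(9+k) > 0.74 and solve: k > (0.74·9 − 5)/(1 − 0.74) = 6.385.
The smallest integer exceeding 6.385 is 7.

k = 7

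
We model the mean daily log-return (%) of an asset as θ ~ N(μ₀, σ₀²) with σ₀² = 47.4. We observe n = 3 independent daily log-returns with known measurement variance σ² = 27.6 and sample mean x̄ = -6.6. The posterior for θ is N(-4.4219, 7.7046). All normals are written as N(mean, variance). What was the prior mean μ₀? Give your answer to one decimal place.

μ₀ = 6.8

With known observation variance, the Normal–Normal posterior has precision τ_n = τ₀ + n/σ² and mean μ_n = (τ₀μ₀ + (n/σ²)x̄)/τ_n.
Here τ₀ = 1/47.4 = 0.021097 and τ_data = 3/27.6 = 0.108696, so τ_n = 0.129793.
Rearranging for μ₀: μ₀ = (μ_n·τ_n − τ_data·x̄)/τ₀ = (-4.4219·0.129793 − 0.108696·-6.6) / 0.021097 = 0.143462/0.021097 ≈ 6.8.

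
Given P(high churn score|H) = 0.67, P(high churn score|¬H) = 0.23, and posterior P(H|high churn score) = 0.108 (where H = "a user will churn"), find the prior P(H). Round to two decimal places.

P(H) = 0.04

In odds form, posterior odds = prior odds × likelihood ratio, so prior odds = posterior odds ÷ LR.
Posterior odds = 0.108/(1−0.108) = 0.1211. LR = 0.67/0.23 = 2.9130.
Prior odds = 0.1211/2.9130 = 0.0416, so P(H) = 0.0416/(1+0.0416) ≈ 0.04.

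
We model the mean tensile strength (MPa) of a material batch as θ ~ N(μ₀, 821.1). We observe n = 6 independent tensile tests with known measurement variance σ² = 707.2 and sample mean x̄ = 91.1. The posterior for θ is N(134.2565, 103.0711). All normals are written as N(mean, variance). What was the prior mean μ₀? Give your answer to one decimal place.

μ₀ = 434.9

The posterior mean is a precision-weighted average: μ_n = (τ₀μ₀ + τ_data·x̄)/(τ₀+τ_data), with τ₀=1/σ₀² and τ_data=n/σ².
Here τ₀ = 1/821.1 = 0.001218 and τ_data = 6/707.2 = 0.008484, so τ_n = 0.009702.
Rearranging for μ₀: μ₀ = (μ_n·τ_n − τ_data·x̄)/τ₀ = (134.2565·0.009702 − 0.008484·91.1) / 0.001218 = 0.529664/0.001218 ≈ 434.9.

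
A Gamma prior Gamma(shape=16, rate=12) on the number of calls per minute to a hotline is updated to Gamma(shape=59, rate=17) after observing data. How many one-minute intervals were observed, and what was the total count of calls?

A Gamma(α, β) prior (rate parametrization) on a Poisson rate with n observations summing to S gives posterior Gamma(α+S, β+n).
Matching: Σxᵢ = 59 − 16 = 43 and n = 17 − 12 = 5.

n = 5 one-minute intervals with total 43 calls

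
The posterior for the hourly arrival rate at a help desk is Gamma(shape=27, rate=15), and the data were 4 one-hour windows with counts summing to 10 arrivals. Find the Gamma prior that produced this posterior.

A Gamma(α, β) prior (rate parametrization) on a Poisson rate with n observations summing to S gives posterior Gamma(α+S, β+n).
So α = 27 − 10 = 17 and β = 15 − 4 = 11.

Gamma(shape=17, rate=11)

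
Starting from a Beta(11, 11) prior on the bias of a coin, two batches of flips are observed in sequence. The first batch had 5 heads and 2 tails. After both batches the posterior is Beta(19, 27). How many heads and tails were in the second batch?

3 heads and 14 tails

Because Beta–binomial updating is additive in the counts, the combined data contributed (α_post−α_prior, β_post−β_prior) successes and failures.
Total across both batches: 19−11=8 heads, 27−11=16 tails.
Subtract the first batch: 8−5=3 heads and 16−2=14 tails.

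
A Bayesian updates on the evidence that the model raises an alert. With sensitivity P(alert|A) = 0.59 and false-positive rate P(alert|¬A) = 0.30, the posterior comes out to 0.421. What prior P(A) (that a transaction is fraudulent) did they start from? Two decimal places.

In odds form, posterior odds = prior odds × likelihood ratio, so prior odds = posterior odds ÷ LR.
Posterior odds = 0.421/(1−0.421) = 0.7271. LR = 0.59/0.30 = 1.9667.
Prior odds = 0.7271/1.9667 = 0.3697, so P(A) = 0.3697/(1+0.3697) ≈ 0.27.

P(A) = 0.27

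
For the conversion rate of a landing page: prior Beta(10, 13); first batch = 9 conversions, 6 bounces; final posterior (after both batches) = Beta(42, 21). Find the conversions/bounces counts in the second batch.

23 conversions and 2 bounces

Sequential conjugate updates are equivalent to a single update on the pooled data, so total successes = posterior α − prior α and total failures = posterior β − prior β.
Total across both batches: 42−10=32 conversions, 21−13=8 bounces.
Subtract the first batch: 32−9=23 conversions and 8−6=2 bounces.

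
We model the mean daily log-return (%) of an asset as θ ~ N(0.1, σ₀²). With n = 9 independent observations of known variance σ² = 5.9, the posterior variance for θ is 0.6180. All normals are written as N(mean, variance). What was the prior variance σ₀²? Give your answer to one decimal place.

For the Normal–Normal model with known σ², precisions add: τ_n = τ₀ + n/σ².
So 1/σ₀² = 1/0.6180 − 9/5.9 = 1.618123 − 1.525424 = 0.092699.
Hence σ₀² = 1/0.092699 ≈ 10.8.

σ₀² = 10.8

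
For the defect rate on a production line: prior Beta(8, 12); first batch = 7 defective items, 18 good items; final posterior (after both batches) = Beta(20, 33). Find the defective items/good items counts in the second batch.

Sequential conjugate updates are equivalent to a single update on the pooled data, so total successes = posterior α − prior α and total failures = posterior β − prior β.
Total across both batches: 20−8=12 defective items, 33−12=21 good items.
Subtract the first batch: 12−7=5 defective items and 21−18=3 good items.

5 defective items and 3 good items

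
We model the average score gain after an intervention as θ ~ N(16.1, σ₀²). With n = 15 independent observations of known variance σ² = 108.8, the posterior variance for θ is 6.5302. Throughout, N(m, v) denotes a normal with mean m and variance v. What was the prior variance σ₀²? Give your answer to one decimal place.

Posterior precision equals prior precision plus data precision: 1/σ_n² = 1/σ₀² + n/σ².
So 1/σ₀² = 1/6.5302 − 15/108.8 = 0.153135 − 0.137868 = 0.015267.
Hence σ₀² = 1/0.015267 ≈ 65.5.

σ₀² = 65.5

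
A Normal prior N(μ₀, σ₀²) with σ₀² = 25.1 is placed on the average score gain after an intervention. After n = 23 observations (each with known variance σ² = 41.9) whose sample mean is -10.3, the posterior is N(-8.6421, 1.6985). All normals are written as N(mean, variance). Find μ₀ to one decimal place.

The posterior mean is a precision-weighted average: μ_n = (τ₀μ₀ + τ_data·x̄)/(τ₀+τ_data), with τ₀=1/σ₀² and τ_data=n/σ².
Here τ₀ = 1/25.1 = 0.039841 and τ_data = 23/41.9 = 0.548926, so τ_n = 0.588767.
Rearranging for μ₀: μ₀ = (μ_n·τ_n − τ_data·x̄)/τ₀ = (-8.6421·0.588767 − 0.548926·-10.3) / 0.039841 = 0.565755/0.039841 ≈ 14.2.

μ₀ = 14.2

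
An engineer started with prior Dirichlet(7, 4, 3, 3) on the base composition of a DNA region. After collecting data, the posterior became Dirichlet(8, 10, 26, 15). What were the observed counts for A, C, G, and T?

counts (1, 6, 23, 12)

For a Dirichlet(α) prior with multinomial counts c, the posterior is Dirichlet(α + c) componentwise.
Counts are posterior − prior componentwise: 8−7=1, 10−4=6, 26−3=23, 15−3=12.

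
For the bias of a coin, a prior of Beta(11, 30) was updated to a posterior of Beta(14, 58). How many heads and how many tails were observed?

A Beta(a, b) prior with s successes and f failures in binomial data gives a Beta(a+s, b+f) posterior.
So s = 14 − 11 = 3 and f = 58 − 30 = 28.

3 heads and 28 tails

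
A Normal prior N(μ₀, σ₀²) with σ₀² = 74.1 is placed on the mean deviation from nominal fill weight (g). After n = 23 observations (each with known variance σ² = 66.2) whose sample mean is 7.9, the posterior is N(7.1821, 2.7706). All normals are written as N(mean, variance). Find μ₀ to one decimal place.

μ₀ = -11.3

The posterior mean is a precision-weighted average: μ_n = (τ₀μ₀ + τ_data·x̄)/(τ₀+τ_data), with τ₀=1/σ₀² and τ_data=n/σ².
Here τ₀ = 1/74.1 = 0.013495 and τ_data = 23/66.2 = 0.347432, so τ_n = 0.360927.
Rearranging for μ₀: μ₀ = (μ_n·τ_n − τ_data·x̄)/τ₀ = (7.1821·0.360927 − 0.347432·7.9) / 0.013495 = -0.152499/0.013495 ≈ -11.3.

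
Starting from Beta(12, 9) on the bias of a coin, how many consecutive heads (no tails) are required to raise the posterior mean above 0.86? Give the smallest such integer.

After k heads and 0 tails the posterior is Beta(12+k, 9), with mean (12+k)/(12+9+k).
Set (12+k)/(21+k) > 0.86 and solve: k > (0.86·21 − 12)/(1 − 0.86) = 43.286.
The smallest integer exceeding 43.286 is 44, and checking k=44: (56)/(65) = 0.8615 > 0.86.

k = 44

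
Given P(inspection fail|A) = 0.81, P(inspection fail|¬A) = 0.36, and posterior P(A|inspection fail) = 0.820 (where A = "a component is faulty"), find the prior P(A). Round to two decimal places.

P(A) = 0.67

Bayes' rule in odds form gives O(A|E) = O(A)·[P(E|A)/P(E|¬A)], hence O(A) = O(A|E)/LR.
Posterior odds = 0.820/(1−0.820) = 4.5556. LR = 0.81/0.36 = 2.2500.
Prior odds = 4.5556/2.2500 = 2.0247, so P(A) = 2.0247/(1+2.0247) ≈ 0.67.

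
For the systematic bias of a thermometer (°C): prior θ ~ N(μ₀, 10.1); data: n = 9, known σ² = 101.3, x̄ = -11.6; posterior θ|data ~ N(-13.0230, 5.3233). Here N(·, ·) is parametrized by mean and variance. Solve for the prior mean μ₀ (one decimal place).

The posterior mean is a precision-weighted average: μ_n = (τ₀μ₀ + τ_data·x̄)/(τ₀+τ_data), with τ₀=1/σ₀² and τ_data=n/σ².
Here τ₀ = 1/10.1 = 0.099010 and τ_data = 9/101.3 = 0.088845, so τ_n = 0.187855.
Rearranging for μ₀: μ₀ = (μ_n·τ_n − τ_data·x̄)/τ₀ = (-13.0230·0.187855 − 0.088845·-11.6) / 0.099010 = -1.415834/0.099010 ≈ -14.3.

μ₀ = -14.3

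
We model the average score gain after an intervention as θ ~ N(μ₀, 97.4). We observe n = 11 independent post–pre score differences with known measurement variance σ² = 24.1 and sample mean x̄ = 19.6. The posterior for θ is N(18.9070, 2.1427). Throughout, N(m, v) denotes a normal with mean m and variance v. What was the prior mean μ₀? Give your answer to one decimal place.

The posterior mean is a precision-weighted average: μ_n = (τ₀μ₀ + τ_data·x̄)/(τ₀+τ_data), with τ₀=1/σ₀² and τ_data=n/σ².
Here τ₀ = 1/97.4 = 0.010267 and τ_data = 11/24.1 = 0.456432, so τ_n = 0.466699.
Rearranging for μ₀: μ₀ = (μ_n·τ_n − τ_data·x̄)/τ₀ = (18.9070·0.466699 − 0.456432·19.6) / 0.010267 = -0.122189/0.010267 ≈ -11.9.

μ₀ = -11.9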